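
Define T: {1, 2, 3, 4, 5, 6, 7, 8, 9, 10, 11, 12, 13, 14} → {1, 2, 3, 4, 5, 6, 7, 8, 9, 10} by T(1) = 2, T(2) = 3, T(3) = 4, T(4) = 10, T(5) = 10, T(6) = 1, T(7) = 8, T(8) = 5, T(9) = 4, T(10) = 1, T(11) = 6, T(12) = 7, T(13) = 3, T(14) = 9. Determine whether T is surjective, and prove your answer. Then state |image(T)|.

10

Every element of the codomain has a preimage: 1 = T(6), 2 = T(1), 3 = T(2), 4 = T(3), 5 = T(8), 6 = T(11), 7 = T(12), 8 = T(7), 9 = T(14), 10 = T(4).
Thus T is surjective.
The image of T is {1, 2, 3, 4, 5, 6, 7, 8, 9, 10}, which has 10 elements.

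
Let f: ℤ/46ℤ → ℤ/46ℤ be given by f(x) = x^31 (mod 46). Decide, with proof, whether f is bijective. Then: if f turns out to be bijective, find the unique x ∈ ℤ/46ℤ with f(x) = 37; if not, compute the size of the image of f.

Computing x^31 mod 46 for each x (by repeated squaring, reducing mod 46 at every step), the values f(0), f(1), …, f(45) are: 0, 1, 6, 41, 36, 11, 16, 15, 32, 25, 20, 19, 4, 3, 44, 37, 8, 7, 12, 33, 28, 17, 22, 23, 24, 29, 18, 13, 34, 39, 38, 9, 2, 43, 42, 27, 26, 21, 14, 31, 30, 35, 10, 5, 40, 45.
Every element of ℤ/46ℤ appears exactly once in this list, so f is a bijection, and in particular bijective.
Since f is bijective, we read off the preimage of 37 from the same table: f(15) = 37, so f⁻¹(37) = 15.

15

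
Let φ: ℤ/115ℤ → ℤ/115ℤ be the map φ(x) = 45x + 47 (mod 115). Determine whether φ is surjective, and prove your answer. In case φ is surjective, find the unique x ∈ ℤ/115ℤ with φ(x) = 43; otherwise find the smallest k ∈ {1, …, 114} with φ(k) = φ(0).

23

Recall: surjectivity means every element of the codomain has a preimage under φ.
Since gcd(45, 115) = 5, we have 45x ≡ 0 (mod 5) for all x, so φ(x) ≡ 2 (mod 5).
But 0 ≢ 2 (mod 5), so 0 ∈ ℤ/115ℤ has no preimage. Thus φ is not surjective.
Since φ is not surjective, we find the least positive k with φ(k) = φ(0): this means 45k ≡ 0 (mod 115), i.e. 115 ∣ 45k. Since gcd(45, 115) = 5, dividing through by 5 this holds exactly when 23 ∣ 9k, and as gcd(9, 23) = 1, exactly when 23 ∣ k.
The smallest positive such k is 23.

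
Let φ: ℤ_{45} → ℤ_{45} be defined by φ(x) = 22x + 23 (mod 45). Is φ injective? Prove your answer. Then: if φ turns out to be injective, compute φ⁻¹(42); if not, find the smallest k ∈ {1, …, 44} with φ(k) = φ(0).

Recall that injectivity means: for all u, v in the domain, φ(u) = φ(v) implies u = v.
Suppose φ(u) = φ(v) in ℤ_{45}. Then 22u + 23 ≡ 22v + 23 (mod 45), hence 22(u − v) ≡ 0 (mod 45).
Since gcd(22, 45) = 1, 22 is invertible modulo 45, thus u − v ≡ 0 (mod 45), i.e. u = v.
Thus φ is injective.
We now compute 22⁻¹ mod 45 explicitly. Euclid's algorithm: 45 = 2·22 + 1; back-substituting gives 1 = 43·22 − 21·45, so 22⁻¹ ≡ 43 (mod 45).
Since φ is injective, we compute φ⁻¹(42): solve 22x + 23 ≡ 42 (mod 45), i.e. 22x ≡ 19 (mod 45).
Multiplying by 22⁻¹ = 43 gives x ≡ 43·19 = 817 = 18·45 + 7 ≡ 7 (mod 45).
Check: φ(7) = 22·7 + 23 = 177 = 3·45 + 42 ≡ 42 (mod 45).

7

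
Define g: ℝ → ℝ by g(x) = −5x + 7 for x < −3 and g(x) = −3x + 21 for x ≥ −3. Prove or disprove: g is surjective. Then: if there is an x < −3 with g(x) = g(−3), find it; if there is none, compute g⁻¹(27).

-23/5

Both pieces are strictly decreasing (slopes −5 and −3), so each is injective on its own interval.
The left piece maps (−∞, −3) onto (22, ∞); the right piece maps [−3, ∞) onto (−∞, 30].
The union (22, ∞) ∪ (−∞, 30] covers ℝ, so g is surjective.
For the follow-up: the images overlap, so an x < −3 with g(x) = g(−3) exists. g(−3) = 30; solving −5x + 7 = 30 for x < −3 gives x = (30 − 7)/(−5) = −23/5.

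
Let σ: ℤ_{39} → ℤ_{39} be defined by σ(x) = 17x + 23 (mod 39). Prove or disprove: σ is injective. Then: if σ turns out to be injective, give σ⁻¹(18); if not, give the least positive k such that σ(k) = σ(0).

2

Recall that injectivity means: for all a, b in the domain, σ(a) = σ(b) implies a = b.
If σ(a) = σ(b), then 17a ≡ 17b (mod 39). Because gcd(17, 39) = 1, we may cancel 17 to get a ≡ b (mod 39).
So σ is injective.
We now compute 17⁻¹ mod 39 explicitly. Euclid's algorithm: 39 = 2·17 + 5, 17 = 3·5 + 2, 5 = 2·2 + 1; back-substituting gives 1 = 23·17 − 10·39, so 17⁻¹ ≡ 23 (mod 39).
Since σ is injective, we find σ⁻¹(18): we need 17x ≡ 18 − 23 ≡ 34 (mod 39). Using 17⁻¹ = 23: x ≡ 23·34 = 782 = 20·39 + 2, so x = 2.
Check: σ(2) = 17·2 + 23 = 57 = 1·39 + 18 ≡ 18 (mod 39).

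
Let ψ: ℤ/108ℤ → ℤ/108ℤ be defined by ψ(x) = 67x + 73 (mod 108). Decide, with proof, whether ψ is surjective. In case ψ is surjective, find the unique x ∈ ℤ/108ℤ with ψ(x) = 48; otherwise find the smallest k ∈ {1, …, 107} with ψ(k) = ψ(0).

Since gcd(67, 108) = 1, 67 is invertible modulo 108. Euclid's algorithm: 108 = 1·67 + 41, 67 = 1·41 + 26, 41 = 1·26 + 15, 26 = 1·15 + 11, 15 = 1·11 + 4, 11 = 2·4 + 3, 4 = 1·3 + 1; back-substituting gives 1 = 79·67 − 49·108, so 67⁻¹ ≡ 79 (mod 108).
For any y ∈ ℤ/108ℤ, x = 79(y − 73) mod 108 satisfies ψ(x) = 67·79(y − 73) + 73 ≡ y (since 67·79 ≡ 1 mod 108). So every y has a preimage.
So ψ is surjective.
Since ψ is surjective, we find ψ⁻¹(48): we need 67x ≡ 48 − 73 ≡ 83 (mod 108). Using 67⁻¹ = 79: x ≡ 79·83 = 6557 = 60·108 + 77, so x = 77.
Check: ψ(77) = 67·77 + 73 = 5232 = 48·108 + 48 ≡ 48 (mod 108).

77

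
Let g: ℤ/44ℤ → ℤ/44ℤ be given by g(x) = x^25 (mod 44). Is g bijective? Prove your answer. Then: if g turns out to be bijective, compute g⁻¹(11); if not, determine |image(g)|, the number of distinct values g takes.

9

g(1) = 1^25 = 1.
g(5): Repeated squaring mod 44: 5^1 ≡ 5, 5^2 ≡ 5² = 25, 5^4 ≡ 25² = 625 ≡ 9, 5^8 ≡ 9² = 81 ≡ 37, 5^16 ≡ 37² = 1369 ≡ 5. Since 25 = 16 + 8 + 1, 5^25 ≡ 5·37·5: 5·37 = 185 ≡ 9, then 9·5 = 45 ≡ 1. So 5^25 ≡ 1 (mod 44).
So g(1) = g(5) = 1 while 1 ≠ 5, thus g is not injective, hence not bijective.
Since g is not bijective, we determine |image(g)|. Computing x^25 mod 44 for each x (by repeated squaring, reducing mod 44 at every step), the values g(0), g(1), …, g(43) are: 0, 1, 32, 23, 12, 1, 32, 43, 32, 1, 32, 11, 12, 21, 12, 23, 12, 21, 32, 43, 12, 21, 0, 23, 32, 1, 12, 23, 32, 21, 32, 23, 32, 33, 12, 43, 12, 1, 12, 43, 32, 21, 12, 43.
The distinct values are {0, 1, 11, 12, 21, 23, 32, 33, 43}; there are 9 of them.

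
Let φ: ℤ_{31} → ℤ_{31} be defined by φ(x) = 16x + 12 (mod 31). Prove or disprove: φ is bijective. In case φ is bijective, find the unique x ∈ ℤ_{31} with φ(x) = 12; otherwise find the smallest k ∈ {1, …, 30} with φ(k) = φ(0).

Recall that injectivity means: for all u, v in the domain, φ(u) = φ(v) implies u = v.
If φ(u) = φ(v), then 16u ≡ 16v (mod 31). Because gcd(16, 31) = 1, we may cancel 16 to get u ≡ v (mod 31).
We now compute 16⁻¹ mod 31 explicitly. Euclid's algorithm: 31 = 1·16 + 15, 16 = 1·15 + 1; back-substituting gives 1 = 2·16 − 1·31, so 16⁻¹ ≡ 2 (mod 31).
Then y ↦ 2(y − 12) is a two-sided inverse to φ, so every y ∈ ℤ_{31} has a preimage.
Hence φ is bijective.
Since φ is bijective, we compute φ⁻¹(12): solve 16x + 12 ≡ 12 (mod 31), i.e. 16x ≡ 0 (mod 31).
Multiplying by 16⁻¹ = 2 gives x ≡ 2·0 = 0 ≡ 0 (mod 31).
Check: φ(0) = 16·0 + 12 = 12 ≡ 12 (mod 31).

0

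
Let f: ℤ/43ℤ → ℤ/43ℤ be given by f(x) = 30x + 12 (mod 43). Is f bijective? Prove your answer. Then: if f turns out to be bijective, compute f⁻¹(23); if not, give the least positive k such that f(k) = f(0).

If f(a) = f(b), then 30a ≡ 30b (mod 43). Because gcd(30, 43) = 1, we may cancel 30 to get a ≡ b (mod 43).
We now compute 30⁻¹ mod 43 explicitly. Euclid's algorithm: 43 = 1·30 + 13, 30 = 2·13 + 4, 13 = 3·4 + 1; back-substituting gives 1 = 33·30 − 23·43, so 30⁻¹ ≡ 33 (mod 43).
For any y ∈ ℤ/43ℤ, x = 33(y − 12) mod 43 satisfies f(x) = 30·33(y − 12) + 12 ≡ y (since 30·33 ≡ 1 mod 43). So every y has a preimage.
Thus f is bijective.
Since f is bijective, we find f⁻¹(23): we need 30x ≡ 23 − 12 ≡ 11 (mod 43). Using 30⁻¹ = 33: x ≡ 33·11 = 363 = 8·43 + 19, so x = 19.
Check: f(19) = 30·19 + 12 = 582 = 13·43 + 23 ≡ 23 (mod 43).

19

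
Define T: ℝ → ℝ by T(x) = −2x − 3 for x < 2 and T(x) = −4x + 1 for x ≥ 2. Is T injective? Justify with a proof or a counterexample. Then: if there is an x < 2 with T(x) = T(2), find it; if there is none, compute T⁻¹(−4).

1/2

Both pieces are strictly decreasing (slopes −2 and −4), so each is injective on its own interval.
The left piece maps (−∞, 2) onto (−7, ∞); the right piece maps [2, ∞) onto (−∞, −7].
These images are disjoint, so no value is attained by both pieces. Thus T is injective.
Because the two images are disjoint, no x < 2 has T(x) = T(2), so we compute T⁻¹(−4): −4 lies in (−7, ∞), so solve −2x − 3 = −4: x = (−4 + 3)/(−2) = 1/2.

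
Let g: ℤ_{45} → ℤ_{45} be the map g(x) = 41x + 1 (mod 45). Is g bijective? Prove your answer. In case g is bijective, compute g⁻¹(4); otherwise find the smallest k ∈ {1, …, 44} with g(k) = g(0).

Recall that g is injective when g(x_1) = g(x_2) forces x_1 = x_2.
Suppose g(x_1) = g(x_2) in ℤ_{45}. Then 41x_1 + 1 ≡ 41x_2 + 1 (mod 45), so 41(x_1 − x_2) ≡ 0 (mod 45).
Since gcd(41, 45) = 1, 41 is invertible modulo 45, thus x_1 − x_2 ≡ 0 (mod 45), i.e. x_1 = x_2.
We now compute 41⁻¹ mod 45 explicitly. Euclid's algorithm: 45 = 1·41 + 4, 41 = 10·4 + 1; back-substituting gives 1 = 11·41 − 10·45, so 41⁻¹ ≡ 11 (mod 45).
For any y ∈ ℤ_{45}, x = 11(y − 1) mod 45 satisfies g(x) = 41·11(y − 1) + 1 ≡ y (since 41·11 ≡ 1 mod 45). So every y has a preimage.
Therefore g is bijective.
Since g is bijective, we compute g⁻¹(4): solve 41x + 1 ≡ 4 (mod 45), i.e. 41x ≡ 3 (mod 45).
Multiplying by 41⁻¹ = 11 gives x ≡ 11·3 = 33 ≡ 33 (mod 45).
Check: g(33) = 41·33 + 1 = 1354 = 30·45 + 4 ≡ 4 (mod 45).

33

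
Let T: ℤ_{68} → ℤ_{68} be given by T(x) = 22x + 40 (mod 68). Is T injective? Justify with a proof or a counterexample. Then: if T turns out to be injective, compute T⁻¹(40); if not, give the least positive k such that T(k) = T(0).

We have gcd(22, 68) = 2 > 1. Taking u = 0 and v = 34: T(0) = 40 and T(34) = 22·34 + 40 = 788 ≡ 40 (mod 68).
So T(0) = T(34) while 0 ≠ 34, hence T is not injective.
Since T is not injective, we find the least positive k with T(k) = T(0): this means 22k ≡ 0 (mod 68), i.e. 68 ∣ 22k. Since gcd(22, 68) = 2, dividing through by 2 this holds exactly when 34 ∣ 11k, and as gcd(11, 34) = 1, exactly when 34 ∣ k.
The smallest positive such k is 34.

34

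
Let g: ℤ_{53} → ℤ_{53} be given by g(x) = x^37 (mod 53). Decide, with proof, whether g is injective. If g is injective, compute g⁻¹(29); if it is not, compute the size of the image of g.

25

Since 53 is prime, the nonzero elements of ℤ_{53} form a cyclic group of order 52.
As gcd(37, 52) = 1, raising to the 37th power is a bijection on this group: if a^37 ≡ b^37 then (ab^{−1})^37 = 1, and the only element of order dividing gcd(37, 52) = 1 is 1, so a = b.
With g(0) = 0 this makes g injective on all of ℤ_{53}, hence bijective (finite equal-size domain and codomain). In particular g is injective.
Since g is injective, we find the preimage of 29. The inverse of x ↦ x^37 on (ℤ_{53})^× is x ↦ x^45, because 37·45 = 1665 = 32·52 + 1 ≡ 1 (mod 52) and x^{52} = 1 for x ≠ 0 (Fermat). So g⁻¹(29) = 29^45 mod 53.
Repeated squaring mod 53: 29^1 ≡ 29, 29^2 ≡ 29² = 841 ≡ 46, 29^4 ≡ 46² = 2116 ≡ 49, 29^8 ≡ 49² = 2401 ≡ 16, 29^16 ≡ 16² = 256 ≡ 44, 29^32 ≡ 44² = 1936 ≡ 28. Since 45 = 32 + 8 + 4 + 1, 29^45 ≡ 28·16·49·29: 28·16 = 448 ≡ 24, then 24·49 = 1176 ≡ 10, then 10·29 = 290 ≡ 25. So 29^45 ≡ 25 (mod 53).
Hence g⁻¹(29) = 25.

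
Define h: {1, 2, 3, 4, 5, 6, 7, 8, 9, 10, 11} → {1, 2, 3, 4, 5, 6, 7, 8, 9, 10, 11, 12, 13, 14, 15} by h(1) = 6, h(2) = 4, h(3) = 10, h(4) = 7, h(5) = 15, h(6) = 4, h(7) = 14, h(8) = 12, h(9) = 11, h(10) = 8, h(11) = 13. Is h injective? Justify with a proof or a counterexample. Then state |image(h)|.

h(2) = 4 = h(6) with 2 ≠ 6, so h is not injective.
The image of h is {4, 6, 7, 8, 10, 11, 12, 13, 14, 15}, which has 10 elements.

10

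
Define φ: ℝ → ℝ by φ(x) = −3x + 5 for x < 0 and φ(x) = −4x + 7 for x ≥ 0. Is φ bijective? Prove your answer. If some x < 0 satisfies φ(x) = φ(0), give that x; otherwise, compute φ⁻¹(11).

-2/3

Both pieces are strictly decreasing (slopes −3 and −4), so each is injective on its own interval.
The left piece maps (−∞, 0) onto (5, ∞); the right piece maps [0, ∞) onto (−∞, 7].
These images overlap. In particular φ(0) = 7 (right piece), and solving −3x + 5 = 7 on the left piece gives x = −2/3 < 0.
So φ(−2/3) = φ(0) with −2/3 ≠ 0, and φ is not injective, hence not bijective. This x = −2/3 is the requested value below 0.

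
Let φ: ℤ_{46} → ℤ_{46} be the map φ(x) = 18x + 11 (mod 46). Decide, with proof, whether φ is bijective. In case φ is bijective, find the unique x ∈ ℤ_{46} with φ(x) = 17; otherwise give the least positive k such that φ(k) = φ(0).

23

We have gcd(18, 46) = 2 > 1. Taking x_1 = 0 and x_2 = 23: φ(0) = 11 and φ(23) = 18·23 + 11 = 425 ≡ 11 (mod 46).
So φ(0) = φ(23) while 0 ≠ 23, thus φ is not injective, hence not bijective.
Since φ is not bijective, we find the least positive k with φ(k) = φ(0): this means 18k ≡ 0 (mod 46), i.e. 46 ∣ 18k. Since gcd(18, 46) = 2, dividing through by 2 this holds exactly when 23 ∣ 9k, and as gcd(9, 23) = 1, exactly when 23 ∣ k.
The smallest positive such k is 23.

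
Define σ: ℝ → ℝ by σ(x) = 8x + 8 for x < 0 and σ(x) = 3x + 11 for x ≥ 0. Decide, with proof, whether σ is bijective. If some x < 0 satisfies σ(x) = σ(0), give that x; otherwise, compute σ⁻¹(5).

-3/8

Both pieces are strictly increasing (slopes 8 and 3), so each is injective on its own interval.
The left piece maps (−∞, 0) onto (−∞, 8); the right piece maps [0, ∞) onto [11, ∞).
The images leave a gap (8 has no preimage), so σ is not surjective, hence not bijective.
Because the two images are disjoint, no x < 0 has σ(x) = σ(0), so we compute σ⁻¹(5): 5 lies in (−∞, 8), so solve 8x + 8 = 5: x = (5 − 8)/8 = −3/8.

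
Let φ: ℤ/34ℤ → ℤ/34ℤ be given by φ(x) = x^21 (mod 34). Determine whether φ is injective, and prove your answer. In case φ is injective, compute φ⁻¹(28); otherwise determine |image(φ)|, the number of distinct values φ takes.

24

Computing x^21 mod 34 for each x (by repeated squaring, reducing mod 34 at every step), the values φ(0), φ(1), …, φ(33) are: 0, 1, 32, 5, 4, 31, 24, 11, 26, 25, 6, 27, 20, 13, 12, 19, 16, 17, 18, 15, 22, 21, 14, 7, 28, 9, 8, 23, 10, 3, 30, 29, 2, 33.
Every element of ℤ/34ℤ appears exactly once in this list, so φ is a bijection, and in particular injective.
Since φ is injective, we read off the preimage of 28 from the same table: φ(24) = 28, so φ⁻¹(28) = 24.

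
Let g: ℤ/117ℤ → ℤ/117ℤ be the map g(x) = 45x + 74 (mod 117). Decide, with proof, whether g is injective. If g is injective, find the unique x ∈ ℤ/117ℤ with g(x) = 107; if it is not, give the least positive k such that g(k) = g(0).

13

By definition, g is injective if g(x_1) = g(x_2) implies x_1 = x_2.
We have gcd(45, 117) = 9 > 1. Taking x_1 = 0 and x_2 = 13: g(0) = 74 and g(13) = 45·13 + 74 = 659 ≡ 74 (mod 117).
So g(0) = g(13) while 0 ≠ 13, thus g is not injective.
Since g is not injective, we find the least positive k with g(k) = g(0): this means 45k ≡ 0 (mod 117), i.e. 117 ∣ 45k. Since gcd(45, 117) = 9, dividing through by 9 this holds exactly when 13 ∣ 5k, and as gcd(5, 13) = 1, exactly when 13 ∣ k.
The smallest positive such k is 13.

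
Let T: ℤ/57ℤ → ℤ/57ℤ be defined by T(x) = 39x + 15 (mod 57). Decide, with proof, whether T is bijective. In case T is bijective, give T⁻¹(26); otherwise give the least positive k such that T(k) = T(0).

By definition, injectivity means: for all u, v in the domain, T(u) = T(v) implies u = v.
We have gcd(39, 57) = 3 > 1. Taking u = 0 and v = 19: T(0) = 15 and T(19) = 39·19 + 15 = 756 ≡ 15 (mod 57).
So T(0) = T(19) while 0 ≠ 19, so T is not injective, hence not bijective.
Since T is not bijective, we find the least positive k with T(k) = T(0): this means 39k ≡ 0 (mod 57), i.e. 57 ∣ 39k. Since gcd(39, 57) = 3, dividing through by 3 this holds exactly when 19 ∣ 13k, and as gcd(13, 19) = 1, exactly when 19 ∣ k.
The smallest positive such k is 19.

19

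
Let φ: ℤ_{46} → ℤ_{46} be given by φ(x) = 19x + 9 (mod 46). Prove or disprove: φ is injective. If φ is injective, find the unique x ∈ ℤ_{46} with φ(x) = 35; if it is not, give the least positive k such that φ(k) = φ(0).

28

If φ(s) = φ(t), then 19s ≡ 19t (mod 46). Because gcd(19, 46) = 1, we may cancel 19 to get s ≡ t (mod 46).
Hence φ is injective.
We now compute 19⁻¹ mod 46 explicitly. Euclid's algorithm: 46 = 2·19 + 8, 19 = 2·8 + 3, 8 = 2·3 + 2, 3 = 1·2 + 1; back-substituting gives 1 = 17·19 − 7·46, so 19⁻¹ ≡ 17 (mod 46).
Since φ is injective, we compute φ⁻¹(35): solve 19x + 9 ≡ 35 (mod 46), i.e. 19x ≡ 26 (mod 46).
Multiplying by 19⁻¹ = 17 gives x ≡ 17·26 = 442 = 9·46 + 28 ≡ 28 (mod 46).
Check: φ(28) = 19·28 + 9 = 541 = 11·46 + 35 ≡ 35 (mod 46).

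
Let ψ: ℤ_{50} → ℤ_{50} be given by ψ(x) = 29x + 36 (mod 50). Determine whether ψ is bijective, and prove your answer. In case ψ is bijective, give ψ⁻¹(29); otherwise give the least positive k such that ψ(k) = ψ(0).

17

If ψ(s) = ψ(t), then 29s ≡ 29t (mod 50). Because gcd(29, 50) = 1, we may cancel 29 to get s ≡ t (mod 50).
We now compute 29⁻¹ mod 50 explicitly. Euclid's algorithm: 50 = 1·29 + 21, 29 = 1·21 + 8, 21 = 2·8 + 5, 8 = 1·5 + 3, 5 = 1·3 + 2, 3 = 1·2 + 1; back-substituting gives 1 = 19·29 − 11·50, so 29⁻¹ ≡ 19 (mod 50).
For any y ∈ ℤ_{50}, x = 19(y − 36) mod 50 satisfies ψ(x) = 29·19(y − 36) + 36 ≡ y (since 29·19 ≡ 1 mod 50). So every y has a preimage.
Therefore ψ is bijective.
Since ψ is bijective, we find ψ⁻¹(29): we need 29x ≡ 29 − 36 ≡ 43 (mod 50). Using 29⁻¹ = 19: x ≡ 19·43 = 817 = 16·50 + 17, so x = 17.
Check: ψ(17) = 29·17 + 36 = 529 = 10·50 + 29 ≡ 29 (mod 50).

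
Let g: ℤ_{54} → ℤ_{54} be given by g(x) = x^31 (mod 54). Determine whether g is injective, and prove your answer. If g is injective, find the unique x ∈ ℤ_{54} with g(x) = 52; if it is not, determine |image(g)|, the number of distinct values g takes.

38

g(0) = 0^31 = 0.
g(6): Repeated squaring mod 54: 6^1 ≡ 6, 6^2 ≡ 6² = 36, 6^4 ≡ 36² = 1296 ≡ 0, 6^8 ≡ 0² = 0, 6^16 ≡ 0² = 0. Since 31 = 16 + 8 + 4 + 2 + 1, 6^31 ≡ 0·0·0·36·6: 0·0 = 0, then 0·0 = 0, then 0·36 = 0, then 0·6 = 0. So 6^31 ≡ 0 (mod 54).
So g(0) = g(6) = 0 while 0 ≠ 6, so g is not injective.
Since g is not injective, we determine |image(g)|. Computing x^31 mod 54 for each x (by repeated squaring, reducing mod 54 at every step), the values g(0), g(1), …, g(53) are: 0, 1, 38, 27, 40, 23, 0, 25, 8, 27, 10, 47, 0, 49, 32, 27, 34, 17, 0, 19, 2, 27, 4, 41, 0, 43, 26, 27, 28, 11, 0, 13, 50, 27, 52, 35, 0, 37, 20, 27, 22, 5, 0, 7, 44, 27, 46, 29, 0, 31, 14, 27, 16, 53.
The distinct values are {0, 1, 2, 4, 5, 7, 8, 10, 11, 13, 14, 16, 17, 19, 20, 22, 23, 25, 26, 27, 28, 29, 31, 32, 34, 35, 37, 38, 40, 41, 43, 44, 46, 47, 49, 50, 52, 53}; there are 38 of them.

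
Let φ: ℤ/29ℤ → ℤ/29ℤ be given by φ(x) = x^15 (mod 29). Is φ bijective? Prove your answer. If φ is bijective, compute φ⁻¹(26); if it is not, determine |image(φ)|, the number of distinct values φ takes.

3

Since 29 is prime, the nonzero elements of ℤ/29ℤ form a cyclic group of order 28.
As gcd(15, 28) = 1, raising to the 15th power is a bijection on this group: if s^15 ≡ t^15 then (st^{−1})^15 = 1, and the only element of order dividing gcd(15, 28) = 1 is 1, so s = t.
With φ(0) = 0 this makes φ injective on all of ℤ/29ℤ, hence bijective (finite equal-size domain and codomain). In particular φ is bijective.
Since φ is bijective, we find the preimage of 26. The inverse of x ↦ x^15 on (ℤ/29ℤ)^× is x ↦ x^15, because 15·15 = 225 = 8·28 + 1 ≡ 1 (mod 28) and x^{28} = 1 for x ≠ 0 (Fermat). So φ⁻¹(26) = 26^15 mod 29.
Repeated squaring mod 29: 26^1 ≡ 26, 26^2 ≡ 26² = 676 ≡ 9, 26^4 ≡ 9² = 81 ≡ 23, 26^8 ≡ 23² = 529 ≡ 7. Since 15 = 8 + 4 + 2 + 1, 26^15 ≡ 7·23·9·26: 7·23 = 161 ≡ 16, then 16·9 = 144 ≡ 28, then 28·26 = 728 ≡ 3. So 26^15 ≡ 3 (mod 29).
Hence φ⁻¹(26) = 3.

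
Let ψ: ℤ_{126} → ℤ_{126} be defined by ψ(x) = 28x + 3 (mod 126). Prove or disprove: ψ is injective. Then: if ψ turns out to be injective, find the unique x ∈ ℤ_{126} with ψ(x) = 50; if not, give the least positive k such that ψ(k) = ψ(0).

9

We have gcd(28, 126) = 14 > 1. Taking a = 0 and b = 9: ψ(0) = 3 and ψ(9) = 28·9 + 3 = 255 ≡ 3 (mod 126).
So ψ(0) = ψ(9) while 0 ≠ 9, therefore ψ is not injective.
Since ψ is not injective, we find the least positive k with ψ(k) = ψ(0): this means 28k ≡ 0 (mod 126), i.e. 126 ∣ 28k. Since gcd(28, 126) = 14, dividing through by 14 this holds exactly when 9 ∣ 2k, and as gcd(2, 9) = 1, exactly when 9 ∣ k.
The smallest positive such k is 9.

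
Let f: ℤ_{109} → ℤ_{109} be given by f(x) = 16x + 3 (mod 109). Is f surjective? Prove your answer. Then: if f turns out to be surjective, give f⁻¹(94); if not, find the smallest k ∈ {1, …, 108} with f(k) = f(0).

Since gcd(16, 109) = 1, 16 is invertible modulo 109. Euclid's algorithm: 109 = 6·16 + 13, 16 = 1·13 + 3, 13 = 4·3 + 1; back-substituting gives 1 = 75·16 − 11·109, so 16⁻¹ ≡ 75 (mod 109).
For any y ∈ ℤ_{109}, x = 75(y − 3) mod 109 satisfies f(x) = 16·75(y − 3) + 3 ≡ y (since 16·75 ≡ 1 mod 109). So every y has a preimage.
So f is surjective.
Since f is surjective, we compute f⁻¹(94): solve 16x + 3 ≡ 94 (mod 109), i.e. 16x ≡ 91 (mod 109).
Multiplying by 16⁻¹ = 75 gives x ≡ 75·91 = 6825 = 62·109 + 67 ≡ 67 (mod 109).
Check: f(67) = 16·67 + 3 = 1075 = 9·109 + 94 ≡ 94 (mod 109).

67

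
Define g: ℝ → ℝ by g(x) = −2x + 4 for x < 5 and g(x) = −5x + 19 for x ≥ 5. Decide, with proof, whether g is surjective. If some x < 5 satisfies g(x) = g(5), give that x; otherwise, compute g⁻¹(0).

Both pieces are strictly decreasing (slopes −2 and −5), so each is injective on its own interval.
The left piece maps (−∞, 5) onto (−6, ∞); the right piece maps [5, ∞) onto (−∞, −6].
These images together cover ℝ, so g is surjective.
Because the two images are disjoint, no x < 5 has g(x) = g(5), so we compute g⁻¹(0): 0 lies in (−6, ∞), so solve −2x + 4 = 0: x = (0 − 4)/(−2) = 2.

2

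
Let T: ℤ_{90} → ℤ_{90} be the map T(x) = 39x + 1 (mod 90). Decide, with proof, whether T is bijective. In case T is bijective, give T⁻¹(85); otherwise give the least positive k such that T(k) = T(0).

We have gcd(39, 90) = 3 > 1. Taking a = 0 and b = 30: T(0) = 1 and T(30) = 39·30 + 1 = 1171 ≡ 1 (mod 90).
So T(0) = T(30) while 0 ≠ 30, hence T is not injective, hence not bijective.
Since T is not bijective, we find the least positive k with T(k) = T(0): this means 39k ≡ 0 (mod 90), i.e. 90 ∣ 39k. Since gcd(39, 90) = 3, dividing through by 3 this holds exactly when 30 ∣ 13k, and as gcd(13, 30) = 1, exactly when 30 ∣ k.
The smallest positive such k is 30.

30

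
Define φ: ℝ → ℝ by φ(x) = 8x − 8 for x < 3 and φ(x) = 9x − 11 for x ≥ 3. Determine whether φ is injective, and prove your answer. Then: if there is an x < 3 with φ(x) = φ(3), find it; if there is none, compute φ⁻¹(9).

Both pieces are strictly increasing (slopes 8 and 9), so each is injective on its own interval.
The left piece maps (−∞, 3) onto (−∞, 16); the right piece maps [3, ∞) onto [16, ∞).
These images are disjoint, so no value is attained by both pieces. Therefore φ is injective.
Because the two images are disjoint, no x < 3 has φ(x) = φ(3), so we compute φ⁻¹(9): 9 lies in (−∞, 16), so solve 8x − 8 = 9: x = (9 + 8)/8 = 17/8.

17/8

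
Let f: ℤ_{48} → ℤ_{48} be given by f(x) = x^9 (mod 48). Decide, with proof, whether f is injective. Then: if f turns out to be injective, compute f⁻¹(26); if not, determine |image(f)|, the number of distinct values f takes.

27

f(0) = 0^9 = 0.
f(6): Repeated squaring mod 48: 6^1 ≡ 6, 6^2 ≡ 6² = 36, 6^4 ≡ 36² = 1296 ≡ 0, 6^8 ≡ 0² = 0. Since 9 = 8 + 1, 6^9 ≡ 0·6: 0·6 = 0. So 6^9 ≡ 0 (mod 48).
So f(0) = f(6) = 0 while 0 ≠ 6, so f is not injective.
Since f is not injective, we determine |image(f)|. Computing x^9 mod 48 for each x (by repeated squaring, reducing mod 48 at every step), the values f(0), f(1), …, f(47) are: 0, 1, 32, 3, 16, 5, 0, 7, 32, 9, 16, 11, 0, 13, 32, 15, 16, 17, 0, 19, 32, 21, 16, 23, 0, 25, 32, 27, 16, 29, 0, 31, 32, 33, 16, 35, 0, 37, 32, 39, 16, 41, 0, 43, 32, 45, 16, 47.
The distinct values are {0, 1, 3, 5, 7, 9, 11, 13, 15, 16, 17, 19, 21, 23, 25, 27, 29, 31, 32, 33, 35, 37, 39, 41, 43, 45, 47}; there are 27 of them.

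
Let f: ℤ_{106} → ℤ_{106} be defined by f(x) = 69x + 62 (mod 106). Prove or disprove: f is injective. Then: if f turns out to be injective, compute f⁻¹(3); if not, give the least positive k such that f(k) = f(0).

99

If f(s) = f(t), then 69s ≡ 69t (mod 106). Because gcd(69, 106) = 1, we may cancel 69 to get s ≡ t (mod 106).
Thus f is injective.
We now compute 69⁻¹ mod 106 explicitly. Euclid's algorithm: 106 = 1·69 + 37, 69 = 1·37 + 32, 37 = 1·32 + 5, 32 = 6·5 + 2, 5 = 2·2 + 1; back-substituting gives 1 = 63·69 − 41·106, so 69⁻¹ ≡ 63 (mod 106).
Since f is injective, we find f⁻¹(3): we need 69x ≡ 3 − 62 ≡ 47 (mod 106). Using 69⁻¹ = 63: x ≡ 63·47 = 2961 = 27·106 + 99, so x = 99.
Check: f(99) = 69·99 + 62 = 6893 = 65·106 + 3 ≡ 3 (mod 106).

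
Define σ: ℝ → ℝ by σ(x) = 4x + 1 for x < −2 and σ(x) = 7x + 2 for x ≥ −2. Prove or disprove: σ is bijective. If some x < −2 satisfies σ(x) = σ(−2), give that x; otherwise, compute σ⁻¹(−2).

Both pieces are strictly increasing (slopes 4 and 7), so each is injective on its own interval.
The left piece maps (−∞, −2) onto (−∞, −7); the right piece maps [−2, ∞) onto [−12, ∞).
These images overlap. In particular σ(−2) = −12 (right piece), and solving 4x + 1 = −12 on the left piece gives x = −13/4 < −2.
So σ(−13/4) = σ(−2) with −13/4 ≠ −2, and σ is not injective, hence not bijective. This x = −13/4 is the requested value below −2.

-13/4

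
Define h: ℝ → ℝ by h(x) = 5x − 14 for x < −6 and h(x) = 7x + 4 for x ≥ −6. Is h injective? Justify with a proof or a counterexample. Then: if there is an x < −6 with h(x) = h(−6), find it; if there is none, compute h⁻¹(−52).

Both pieces are strictly increasing (slopes 5 and 7), so each is injective on its own interval.
The left piece maps (−∞, −6) onto (−∞, −44); the right piece maps [−6, ∞) onto [−38, ∞).
These images are disjoint, so no value is attained by both pieces. Thus h is injective.
Because the two images are disjoint, no x < −6 has h(x) = h(−6), so we compute h⁻¹(−52): −52 lies in (−∞, −44), so solve 5x − 14 = −52: x = (−52 + 14)/5 = −38/5.

-38/5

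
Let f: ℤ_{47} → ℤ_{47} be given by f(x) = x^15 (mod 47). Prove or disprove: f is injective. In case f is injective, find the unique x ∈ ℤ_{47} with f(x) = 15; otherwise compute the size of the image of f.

26

Since 47 is prime, the nonzero elements of ℤ_{47} form a cyclic group of order 46.
As gcd(15, 46) = 1, raising to the 15th power is a bijection on this group: if x_1^15 ≡ x_2^15 then (x_1x_2^{−1})^15 = 1, and the only element of order dividing gcd(15, 46) = 1 is 1, so x_1 = x_2.
With f(0) = 0 this makes f injective on all of ℤ_{47}, hence bijective (finite equal-size domain and codomain). In particular f is injective.
Since f is injective, we find the preimage of 15. The inverse of x ↦ x^15 on (ℤ_{47})^× is x ↦ x^43, because 15·43 = 645 = 14·46 + 1 ≡ 1 (mod 46) and x^{46} = 1 for x ≠ 0 (Fermat). So f⁻¹(15) = 15^43 mod 47.
Repeated squaring mod 47: 15^1 ≡ 15, 15^2 ≡ 15² = 225 ≡ 37, 15^4 ≡ 37² = 1369 ≡ 6, 15^8 ≡ 6² = 36, 15^16 ≡ 36² = 1296 ≡ 27, 15^32 ≡ 27² = 729 ≡ 24. Since 43 = 32 + 8 + 2 + 1, 15^43 ≡ 24·36·37·15: 24·36 = 864 ≡ 18, then 18·37 = 666 ≡ 8, then 8·15 = 120 ≡ 26. So 15^43 ≡ 26 (mod 47).
Hence f⁻¹(15) = 26.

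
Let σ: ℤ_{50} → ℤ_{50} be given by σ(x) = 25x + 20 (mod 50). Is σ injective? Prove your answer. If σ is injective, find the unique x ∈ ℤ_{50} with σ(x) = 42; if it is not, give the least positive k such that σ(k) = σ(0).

By definition, injectivity means: for all u, v in the domain, σ(u) = σ(v) implies u = v.
We have gcd(25, 50) = 25 > 1. Taking u = 0 and v = 2: σ(0) = 20 and σ(2) = 25·2 + 20 = 70 ≡ 20 (mod 50).
So σ(0) = σ(2) while 0 ≠ 2, therefore σ is not injective.
Since σ is not injective, we find the least positive k with σ(k) = σ(0): this means 25k ≡ 0 (mod 50), i.e. 50 ∣ 25k. Since gcd(25, 50) = 25, dividing through by 25 this holds exactly when 2 ∣ k.
The smallest positive such k is 2.

2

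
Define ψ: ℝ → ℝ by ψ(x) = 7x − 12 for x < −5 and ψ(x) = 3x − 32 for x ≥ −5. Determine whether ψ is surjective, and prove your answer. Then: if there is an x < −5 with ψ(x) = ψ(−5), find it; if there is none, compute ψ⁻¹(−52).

Both pieces are strictly increasing (slopes 7 and 3), so each is injective on its own interval.
The left piece maps (−∞, −5) onto (−∞, −47); the right piece maps [−5, ∞) onto [−47, ∞).
These images together cover ℝ, so ψ is surjective.
Because the two images are disjoint, no x < −5 has ψ(x) = ψ(−5), so we compute ψ⁻¹(−52): −52 lies in (−∞, −47), so solve 7x − 12 = −52: x = (−52 + 12)/7 = −40/7.

-40/7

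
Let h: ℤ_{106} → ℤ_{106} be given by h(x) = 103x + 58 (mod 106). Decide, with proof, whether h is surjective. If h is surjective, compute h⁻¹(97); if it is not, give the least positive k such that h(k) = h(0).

93

Since gcd(103, 106) = 1, 103 is invertible modulo 106. Euclid's algorithm: 106 = 1·103 + 3, 103 = 34·3 + 1; back-substituting gives 1 = 35·103 − 34·106, so 103⁻¹ ≡ 35 (mod 106).
Then y ↦ 35(y − 58) is a two-sided inverse to h, so every y ∈ ℤ_{106} has a preimage.
So h is surjective.
Since h is surjective, we compute h⁻¹(97): solve 103x + 58 ≡ 97 (mod 106), i.e. 103x ≡ 39 (mod 106).
Multiplying by 103⁻¹ = 35 gives x ≡ 35·39 = 1365 = 12·106 + 93 ≡ 93 (mod 106).
Check: h(93) = 103·93 + 58 = 9637 = 90·106 + 97 ≡ 97 (mod 106).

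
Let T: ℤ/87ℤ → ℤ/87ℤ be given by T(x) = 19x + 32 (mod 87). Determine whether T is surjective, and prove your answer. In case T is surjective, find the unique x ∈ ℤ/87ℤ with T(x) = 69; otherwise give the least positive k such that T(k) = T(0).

Since gcd(19, 87) = 1, 19 is invertible modulo 87. Euclid's algorithm: 87 = 4·19 + 11, 19 = 1·11 + 8, 11 = 1·8 + 3, 8 = 2·3 + 2, 3 = 1·2 + 1; back-substituting gives 1 = 55·19 − 12·87, so 19⁻¹ ≡ 55 (mod 87).
Then y ↦ 55(y − 32) is a two-sided inverse to T, so every y ∈ ℤ/87ℤ has a preimage.
Thus T is surjective.
Since T is surjective, we compute T⁻¹(69): solve 19x + 32 ≡ 69 (mod 87), i.e. 19x ≡ 37 (mod 87).
Multiplying by 19⁻¹ = 55 gives x ≡ 55·37 = 2035 = 23·87 + 34 ≡ 34 (mod 87).
Check: T(34) = 19·34 + 32 = 678 = 7·87 + 69 ≡ 69 (mod 87).

34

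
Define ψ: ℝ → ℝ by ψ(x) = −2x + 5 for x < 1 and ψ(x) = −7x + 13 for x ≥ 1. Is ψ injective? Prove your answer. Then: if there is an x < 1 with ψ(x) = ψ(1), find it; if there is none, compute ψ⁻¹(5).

Both pieces are strictly decreasing (slopes −2 and −7), so each is injective on its own interval.
The left piece maps (−∞, 1) onto (3, ∞); the right piece maps [1, ∞) onto (−∞, 6].
These images overlap. In particular ψ(1) = 6 (right piece), and solving −2x + 5 = 6 on the left piece gives x = −1/2 < 1.
So ψ(−1/2) = ψ(1) with −1/2 ≠ 1, and ψ is not injective. This x = −1/2 is the requested value below 1.

-1/2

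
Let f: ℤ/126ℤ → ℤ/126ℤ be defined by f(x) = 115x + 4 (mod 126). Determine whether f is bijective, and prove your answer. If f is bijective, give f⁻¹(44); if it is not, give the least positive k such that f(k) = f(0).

88

If f(s) = f(t), then 115s ≡ 115t (mod 126). Because gcd(115, 126) = 1, we may cancel 115 to get s ≡ t (mod 126).
We now compute 115⁻¹ mod 126 explicitly. Euclid's algorithm: 126 = 1·115 + 11, 115 = 10·11 + 5, 11 = 2·5 + 1; back-substituting gives 1 = 103·115 − 94·126, so 115⁻¹ ≡ 103 (mod 126).
For any y ∈ ℤ/126ℤ, x = 103(y − 4) mod 126 satisfies f(x) = 115·103(y − 4) + 4 ≡ y (since 115·103 ≡ 1 mod 126). So every y has a preimage.
Hence f is bijective.
Since f is bijective, we find f⁻¹(44): we need 115x ≡ 44 − 4 ≡ 40 (mod 126). Using 115⁻¹ = 103: x ≡ 103·40 = 4120 = 32·126 + 88, so x = 88.
Check: f(88) = 115·88 + 4 = 10124 = 80·126 + 44 ≡ 44 (mod 126).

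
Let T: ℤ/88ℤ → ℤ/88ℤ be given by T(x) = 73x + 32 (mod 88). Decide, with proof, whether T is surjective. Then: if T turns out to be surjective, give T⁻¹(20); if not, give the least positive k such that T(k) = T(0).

Recall that T is surjective if every y in the codomain equals T(x) for some x in the domain.
Since gcd(73, 88) = 1, 73 is invertible modulo 88. Euclid's algorithm: 88 = 1·73 + 15, 73 = 4·15 + 13, 15 = 1·13 + 2, 13 = 6·2 + 1; back-substituting gives 1 = 41·73 − 34·88, so 73⁻¹ ≡ 41 (mod 88).
For any y ∈ ℤ/88ℤ, x = 41(y − 32) mod 88 satisfies T(x) = 73·41(y − 32) + 32 ≡ y (since 73·41 ≡ 1 mod 88). So every y has a preimage.
So T is surjective.
Since T is surjective, we compute T⁻¹(20): solve 73x + 32 ≡ 20 (mod 88), i.e. 73x ≡ 76 (mod 88).
Multiplying by 73⁻¹ = 41 gives x ≡ 41·76 = 3116 = 35·88 + 36 ≡ 36 (mod 88).
Check: T(36) = 73·36 + 32 = 2660 = 30·88 + 20 ≡ 20 (mod 88).

36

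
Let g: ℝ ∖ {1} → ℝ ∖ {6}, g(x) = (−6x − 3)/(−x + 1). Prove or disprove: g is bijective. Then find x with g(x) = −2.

-1/8

Suppose g(u) = g(v). Cross-multiplying: (−6u − 3)(−v + 1) = (−6v − 3)(−u + 1).
Expanding both sides and cancelling the symmetric terms leaves −9·(u − v) = 0. Since −9 ≠ 0, u = v. Hence g is injective.
For any y ≠ 6, solving y(−x + 1) = −6x − 3 for x gives a well-defined x ≠ 1. So g is surjective.
Therefore g is bijective.
Solving g(x) = −2: cross-multiplying gives −6x − 3 = −2(−x + 1), which rearranges to −8x = 1, so x = −1/8.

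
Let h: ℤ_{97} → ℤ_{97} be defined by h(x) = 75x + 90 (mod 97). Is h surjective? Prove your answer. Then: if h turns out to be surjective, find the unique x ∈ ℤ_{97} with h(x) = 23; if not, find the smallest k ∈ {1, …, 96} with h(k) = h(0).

Since gcd(75, 97) = 1, 75 is invertible modulo 97. Euclid's algorithm: 97 = 1·75 + 22, 75 = 3·22 + 9, 22 = 2·9 + 4, 9 = 2·4 + 1; back-substituting gives 1 = 22·75 − 17·97, so 75⁻¹ ≡ 22 (mod 97).
Then y ↦ 22(y − 90) is a two-sided inverse to h, so every y ∈ ℤ_{97} has a preimage.
Hence h is surjective.
Since h is surjective, we compute h⁻¹(23): solve 75x + 90 ≡ 23 (mod 97), i.e. 75x ≡ 30 (mod 97).
Multiplying by 75⁻¹ = 22 gives x ≡ 22·30 = 660 = 6·97 + 78 ≡ 78 (mod 97).
Check: h(78) = 75·78 + 90 = 5940 = 61·97 + 23 ≡ 23 (mod 97).

78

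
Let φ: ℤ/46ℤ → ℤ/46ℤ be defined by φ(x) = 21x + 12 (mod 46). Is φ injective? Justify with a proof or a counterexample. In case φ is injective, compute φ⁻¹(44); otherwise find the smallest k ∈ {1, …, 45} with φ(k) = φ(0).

If φ(x_1) = φ(x_2), then 21x_1 ≡ 21x_2 (mod 46). Because gcd(21, 46) = 1, we may cancel 21 to get x_1 ≡ x_2 (mod 46).
So φ is injective.
We now compute 21⁻¹ mod 46 explicitly. Euclid's algorithm: 46 = 2·21 + 4, 21 = 5·4 + 1; back-substituting gives 1 = 11·21 − 5·46, so 21⁻¹ ≡ 11 (mod 46).
Since φ is injective, we compute φ⁻¹(44): solve 21x + 12 ≡ 44 (mod 46), i.e. 21x ≡ 32 (mod 46).
Multiplying by 21⁻¹ = 11 gives x ≡ 11·32 = 352 = 7·46 + 30 ≡ 30 (mod 46).
Check: φ(30) = 21·30 + 12 = 642 = 13·46 + 44 ≡ 44 (mod 46).

30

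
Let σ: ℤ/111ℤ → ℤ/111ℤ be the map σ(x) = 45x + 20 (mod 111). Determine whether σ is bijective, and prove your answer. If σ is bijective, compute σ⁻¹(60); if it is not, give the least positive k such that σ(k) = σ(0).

By definition, injectivity means: for all u, v in the domain, σ(u) = σ(v) implies u = v.
We have gcd(45, 111) = 3 > 1. Taking u = 0 and v = 37: σ(0) = 20 and σ(37) = 45·37 + 20 = 1685 ≡ 20 (mod 111).
So σ(0) = σ(37) while 0 ≠ 37, therefore σ is not injective, hence not bijective.
Since σ is not bijective, we find the least positive k with σ(k) = σ(0): this means 45k ≡ 0 (mod 111), i.e. 111 ∣ 45k. Since gcd(45, 111) = 3, dividing through by 3 this holds exactly when 37 ∣ 15k, and as gcd(15, 37) = 1, exactly when 37 ∣ k.
The smallest positive such k is 37.

37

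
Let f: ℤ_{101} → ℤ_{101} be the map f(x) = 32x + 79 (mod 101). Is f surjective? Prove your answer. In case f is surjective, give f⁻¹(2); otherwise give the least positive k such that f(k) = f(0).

By definition, surjectivity means every element of the codomain has a preimage under f.
Since gcd(32, 101) = 1, 32 is invertible modulo 101. Euclid's algorithm: 101 = 3·32 + 5, 32 = 6·5 + 2, 5 = 2·2 + 1; back-substituting gives 1 = 60·32 − 19·101, so 32⁻¹ ≡ 60 (mod 101).
Then y ↦ 60(y − 79) is a two-sided inverse to f, so every y ∈ ℤ_{101} has a preimage.
Hence f is surjective.
Since f is surjective, we find f⁻¹(2): we need 32x ≡ 2 − 79 ≡ 24 (mod 101). Using 32⁻¹ = 60: x ≡ 60·24 = 1440 = 14·101 + 26, so x = 26.
Check: f(26) = 32·26 + 79 = 911 = 9·101 + 2 ≡ 2 (mod 101).

26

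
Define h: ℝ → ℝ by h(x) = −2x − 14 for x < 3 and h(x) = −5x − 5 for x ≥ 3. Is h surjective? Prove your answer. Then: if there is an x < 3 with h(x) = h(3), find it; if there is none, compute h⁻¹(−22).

Both pieces are strictly decreasing (slopes −2 and −5), so each is injective on its own interval.
The left piece maps (−∞, 3) onto (−20, ∞); the right piece maps [3, ∞) onto (−∞, −20].
These images together cover ℝ, so h is surjective.
Because the two images are disjoint, no x < 3 has h(x) = h(3), so we compute h⁻¹(−22): −22 lies in (−∞, −20], so solve −5x − 5 = −22: x = (−22 + 5)/(−5) = 17/5.

17/5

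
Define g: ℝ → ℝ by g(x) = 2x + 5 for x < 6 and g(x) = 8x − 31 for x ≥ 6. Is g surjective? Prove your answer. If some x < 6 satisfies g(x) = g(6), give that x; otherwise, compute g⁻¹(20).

Both pieces are strictly increasing (slopes 2 and 8), so each is injective on its own interval.
The left piece maps (−∞, 6) onto (−∞, 17); the right piece maps [6, ∞) onto [17, ∞).
These images together cover ℝ, so g is surjective.
Because the two images are disjoint, no x < 6 has g(x) = g(6), so we compute g⁻¹(20): 20 lies in [17, ∞), so solve 8x − 31 = 20: x = (20 + 31)/8 = 51/8.

51/8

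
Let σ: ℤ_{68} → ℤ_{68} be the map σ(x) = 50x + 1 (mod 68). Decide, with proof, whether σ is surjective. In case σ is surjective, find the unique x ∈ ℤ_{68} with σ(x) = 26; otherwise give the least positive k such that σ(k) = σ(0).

Since gcd(50, 68) = 2, we have 50x ≡ 0 (mod 2) for all x, so σ(x) ≡ 1 (mod 2).
But 0 ≢ 1 (mod 2), so 0 ∈ ℤ_{68} has no preimage. Hence σ is not surjective.
Since σ is not surjective, we find the least positive k with σ(k) = σ(0): this means 50k ≡ 0 (mod 68), i.e. 68 ∣ 50k. Since gcd(50, 68) = 2, dividing through by 2 this holds exactly when 34 ∣ 25k, and as gcd(25, 34) = 1, exactly when 34 ∣ k.
The smallest positive such k is 34.

34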